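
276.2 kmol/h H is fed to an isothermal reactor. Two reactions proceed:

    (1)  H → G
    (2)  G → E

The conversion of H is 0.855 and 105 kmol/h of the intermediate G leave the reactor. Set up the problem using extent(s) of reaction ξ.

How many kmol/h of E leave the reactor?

Conversion of H: H consumed = 1ξ₁ = 0.855 × 276.2 → ξ₁ = 236.2 kmol/h.
G balance: n_G = 0 + 1ξ₁ − 1ξ₂ = 105 → ξ₂ = (1·236.2 − 105)/1 = 131.2 kmol/h.
Outlet amounts (n = n₀ + Σ ν·ξ):
  H: 276.2 − 1(236.2) = 40.05
  G: 0 + 1(236.2) − 1(131.2) = 105
  E: 0 + 1(131.2) = 131.2

131 kmol/h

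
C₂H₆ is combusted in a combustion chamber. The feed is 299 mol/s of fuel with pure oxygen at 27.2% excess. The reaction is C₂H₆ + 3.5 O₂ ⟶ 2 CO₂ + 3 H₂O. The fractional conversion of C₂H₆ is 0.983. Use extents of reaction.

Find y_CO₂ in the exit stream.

0.331

Stoichiometric O₂ = 3.5 × 299 = 1046 mol/s; O₂ fed = 1046 × 1.272 = 1331 mol/s.
Fuel reacted = 0.983 × 299 → ξ = 293.9 mol/s.
Outlet (n = n₀ + ν ξ):
  C₂H₆: 299 − 1(293.9) = 5.083
  O₂: 1331 − 3.5(293.9) = 302.4
  CO₂: 0 + 2(293.9) = 587.8
  H₂O: 0 + 3(293.9) = 881.8
Total out = 1777 mol/s; y_CO₂ = 587.8 / 1777 = 0.3308.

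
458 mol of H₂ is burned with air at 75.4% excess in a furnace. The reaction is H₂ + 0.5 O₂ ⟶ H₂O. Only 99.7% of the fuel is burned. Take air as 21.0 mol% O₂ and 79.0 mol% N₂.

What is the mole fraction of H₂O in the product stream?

Stoichiometric O₂ = 0.5 × 458 = 229 mol; O₂ fed = 229 × 1.754 = 401.7 mol.
N₂ fed = 401.7 × 79/21 = 1511 mol.
Fuel reacted = 0.997 × 458 → ξ = 456.6 mol.
Outlet (n = n₀ + ν ξ):
  H₂: 458 − 1(456.6) = 1.374
  O₂: 401.7 − 0.5(456.6) = 173.4
  N₂: 1511 (inert)
  H₂O: 0 + 1(456.6) = 456.6
Total out = 2142 mol; y_H₂O = 456.6 / 2142 = 0.2131.

0.213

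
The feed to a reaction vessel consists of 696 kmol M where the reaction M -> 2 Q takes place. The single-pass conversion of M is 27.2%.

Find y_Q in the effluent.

0.428

M reacted = 0.272 × 696 = 189.3 kmol; ν_M = −1, so ξ = 189.3/1 = 189.3 kmol.
Outlet amounts (n = n₀ + ν ξ):
  M: 696 − 1(189.3) = 506.7
  Q: 0 + 2(189.3) = 378.6
Total out = 885.3 kmol; y_Q = 378.6 / 885.3 = 0.4277.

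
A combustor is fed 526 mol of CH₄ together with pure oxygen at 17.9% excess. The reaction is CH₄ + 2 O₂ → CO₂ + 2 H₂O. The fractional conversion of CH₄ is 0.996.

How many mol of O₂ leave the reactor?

Stoichiometric O₂ = 2 × 526 = 1052 mol; O₂ fed = 1052 × 1.179 = 1240 mol.
Fuel reacted = 0.996 × 526 → ξ = 523.9 mol.
Outlet (n = n₀ + ν ξ):
  CH₄: 526 − 1(523.9) = 2.104
  O₂: 1240 − 2(523.9) = 192.5
  CO₂: 0 + 1(523.9) = 523.9
  H₂O: 0 + 2(523.9) = 1048

193 mol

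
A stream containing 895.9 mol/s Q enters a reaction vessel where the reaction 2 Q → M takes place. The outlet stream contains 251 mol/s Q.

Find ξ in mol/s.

ξ = 322 mol/s

For Q: n = n₀ − 2ξ → 251 = 895.9 − 2ξ, giving ξ = 322.4 mol/s.
Outlet amounts (n = n₀ + ν ξ):
  Q: 895.9 − 2(322.4) = 251
  M: 0 + 1(322.4) = 322.4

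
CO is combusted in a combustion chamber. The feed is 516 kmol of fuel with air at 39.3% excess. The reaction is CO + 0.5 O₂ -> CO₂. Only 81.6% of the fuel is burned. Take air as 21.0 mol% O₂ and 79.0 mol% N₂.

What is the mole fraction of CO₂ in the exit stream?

Stoichiometric O₂ = 0.5 × 516 = 258 kmol; O₂ fed = 258 × 1.393 = 359.4 kmol.
N₂ fed = 359.4 × 79/21 = 1352 kmol.
Fuel reacted = 0.816 × 516 → ξ = 421.1 kmol.
Outlet (n = n₀ + ν ξ):
  CO: 516 − 1(421.1) = 94.94
  O₂: 359.4 − 0.5(421.1) = 148.9
  N₂: 1352 (inert)
  CO₂: 0 + 1(421.1) = 421.1
Total out = 2017 kmol; y_CO₂ = 421.1 / 2017 = 0.2088.

0.209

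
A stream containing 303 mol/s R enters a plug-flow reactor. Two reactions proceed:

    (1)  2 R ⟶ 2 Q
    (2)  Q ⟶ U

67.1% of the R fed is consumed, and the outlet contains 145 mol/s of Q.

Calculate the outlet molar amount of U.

58.3 mol/s

Conversion of R: R consumed = 2ξ₁ = 0.671 × 303 → ξ₁ = 101.7 mol/s.
Q balance: n_Q = 0 + 2ξ₁ − 1ξ₂ = 145 → ξ₂ = (2·101.7 − 145)/1 = 58.31 mol/s.
Outlet amounts (n = n₀ + Σ ν·ξ):
  R: 303 − 2(101.7) = 99.69
  Q: 0 + 2(101.7) − 1(58.31) = 145
  U: 0 + 1(58.31) = 58.31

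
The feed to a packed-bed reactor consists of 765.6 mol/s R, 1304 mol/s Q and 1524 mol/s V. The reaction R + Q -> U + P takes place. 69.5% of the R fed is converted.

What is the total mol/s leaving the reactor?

R reacted = 0.695 × 765.6 = 532.1 mol/s; ν_R = −1, so ξ = 532.1/1 = 532.1 mol/s.
Outlet amounts (n = n₀ + ν ξ):
  R: 765.6 − 1(532.1) = 233.5
  Q: 1304 − 1(532.1) = 771.9
  U: 0 + 1(532.1) = 532.1
  P: 0 + 1(532.1) = 532.1
  V: 1524 (inert)
Total out = 233.5 + 771.9 + 532.1 + 532.1 + 1524 = 3594 mol/s.

3590 mol/s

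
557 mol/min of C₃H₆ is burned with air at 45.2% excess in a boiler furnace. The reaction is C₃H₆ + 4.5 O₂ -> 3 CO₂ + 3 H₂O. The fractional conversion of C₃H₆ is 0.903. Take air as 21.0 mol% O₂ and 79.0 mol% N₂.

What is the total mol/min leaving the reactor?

18100 mol/min

Stoichiometric O₂ = 4.5 × 557 = 2506 mol/min; O₂ fed = 2506 × 1.452 = 3639 mol/min.
N₂ fed = 3639 × 79/21 = 13690 mol/min.
Fuel reacted = 0.903 × 557 → ξ = 503 mol/min.
Outlet (n = n₀ + ν ξ):
  C₃H₆: 557 − 1(503) = 54.03
  O₂: 3639 − 4.5(503) = 1376
  N₂: 13690 (inert)
  CO₂: 0 + 3(503) = 1509
  H₂O: 0 + 3(503) = 1509
Total out = 54.03 + 1376 + 13690 + 1509 + 1509 = 18140 mol/min.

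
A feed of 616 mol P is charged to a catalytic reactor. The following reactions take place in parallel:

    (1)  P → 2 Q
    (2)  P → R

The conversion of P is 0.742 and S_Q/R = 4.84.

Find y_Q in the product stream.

Conversion of P: P consumed = 0.742 × 616 = 457.1 mol = 1ξ₁ + 1ξ₂.
Selectivity: 2ξ₁ / (1ξ₂) = 4.84 → ξ₁ = 2.42 ξ₂.
Substitute: (1·2.42 + 1) ξ₂ = 457.1 → ξ₂ = 133.6 mol, ξ₁ = 323.4 mol.
Outlet amounts (n = n₀ + Σ ν·ξ):
  P: 616 − 1(323.4) − 1(133.6) = 158.9
  Q: 0 + 2(323.4) = 646.9
  R: 0 + 1(133.6) = 133.6
Total out = 939.4 mol; y_Q = 646.9 / 939.4 = 0.6886.

0.689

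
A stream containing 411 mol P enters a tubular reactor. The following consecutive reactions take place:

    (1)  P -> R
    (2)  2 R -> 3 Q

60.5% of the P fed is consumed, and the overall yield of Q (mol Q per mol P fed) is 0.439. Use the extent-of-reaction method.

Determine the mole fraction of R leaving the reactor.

Conversion of P: P consumed = 1ξ₁ = 0.605 × 411 → ξ₁ = 248.7 mol.
Yield of Q: 3ξ₂ / 411 = 0.439 → ξ₂ = 60.14 mol.
Outlet amounts (n = n₀ + Σ ν·ξ):
  P: 411 − 1(248.7) = 162.3
  R: 0 + 1(248.7) − 2(60.14) = 128.4
  Q: 0 + 3(60.14) = 180.4
Total out = 471.1 mol; y_R = 128.4 / 471.1 = 0.2725.

0.272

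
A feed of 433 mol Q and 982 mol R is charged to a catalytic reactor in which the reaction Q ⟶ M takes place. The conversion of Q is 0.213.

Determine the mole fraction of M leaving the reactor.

0.0652

Q reacted = 0.213 × 433 = 92.23 mol; ν_Q = −1, so ξ = 92.23/1 = 92.23 mol.
Outlet amounts (n = n₀ + ν ξ):
  Q: 433 − 1(92.23) = 340.8
  M: 0 + 1(92.23) = 92.23
  R: 982 (inert)
Total out = 1415 mol; y_M = 92.23 / 1415 = 0.06518.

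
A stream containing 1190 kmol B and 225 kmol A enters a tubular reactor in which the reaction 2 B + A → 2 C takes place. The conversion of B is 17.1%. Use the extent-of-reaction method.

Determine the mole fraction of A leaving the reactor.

B reacted = 0.171 × 1190 = 203.5 kmol; ν_B = −2, so ξ = 203.5/2 = 101.7 kmol.
Outlet amounts (n = n₀ + ν ξ):
  B: 1190 − 2(101.7) = 986.5
  A: 225 − 1(101.7) = 123.3
  C: 0 + 2(101.7) = 203.5
Total out = 1313 kmol; y_A = 123.3 / 1313 = 0.09385.

0.0939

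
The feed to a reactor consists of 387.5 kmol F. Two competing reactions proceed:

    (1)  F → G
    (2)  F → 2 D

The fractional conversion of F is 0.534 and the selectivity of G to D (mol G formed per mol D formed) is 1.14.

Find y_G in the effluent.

Conversion of F: F consumed = 0.534 × 387.5 = 206.9 kmol = 1ξ₁ + 1ξ₂.
Selectivity: 1ξ₁ / (2ξ₂) = 1.14 → ξ₁ = 2.28 ξ₂.
Substitute: (1·2.28 + 1) ξ₂ = 206.9 → ξ₂ = 63.09 kmol, ξ₁ = 143.8 kmol.
Outlet amounts (n = n₀ + Σ ν·ξ):
  F: 387.5 − 1(143.8) − 1(63.09) = 180.6
  G: 0 + 1(143.8) = 143.8
  D: 0 + 2(63.09) = 126.2
Total out = 450.6 kmol; y_G = 143.8 / 450.6 = 0.3192.

0.319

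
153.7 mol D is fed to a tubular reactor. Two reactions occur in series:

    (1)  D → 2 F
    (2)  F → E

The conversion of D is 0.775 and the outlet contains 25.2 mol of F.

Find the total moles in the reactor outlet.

Conversion of D: D consumed = 1ξ₁ = 0.775 × 153.7 → ξ₁ = 119.1 mol.
F balance: n_F = 0 + 2ξ₁ − 1ξ₂ = 25.2 → ξ₂ = (2·119.1 − 25.2)/1 = 213 mol.
Outlet amounts (n = n₀ + Σ ν·ξ):
  D: 153.7 − 1(119.1) = 34.58
  F: 0 + 2(119.1) − 1(213) = 25.2
  E: 0 + 1(213) = 213
Total out = 34.58 + 25.2 + 213 = 272.8 mol.

273 mol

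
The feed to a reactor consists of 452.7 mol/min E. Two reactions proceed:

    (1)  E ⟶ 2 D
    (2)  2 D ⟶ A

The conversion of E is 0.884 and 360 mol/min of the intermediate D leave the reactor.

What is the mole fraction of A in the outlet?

Conversion of E: E consumed = 1ξ₁ = 0.884 × 452.7 → ξ₁ = 400.2 mol/min.
D balance: n_D = 0 + 2ξ₁ − 2ξ₂ = 360 → ξ₂ = (2·400.2 − 360)/2 = 220.2 mol/min.
Outlet amounts (n = n₀ + Σ ν·ξ):
  E: 452.7 − 1(400.2) = 52.51
  D: 0 + 2(400.2) − 2(220.2) = 360
  A: 0 + 1(220.2) = 220.2
Total out = 632.7 mol/min; y_A = 220.2 / 632.7 = 0.348.

0.348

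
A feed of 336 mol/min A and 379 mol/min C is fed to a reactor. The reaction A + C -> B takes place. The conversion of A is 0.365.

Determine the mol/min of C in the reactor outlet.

256 mol/min

A reacted = 0.365 × 336 = 122.6 mol/min; ν_A = −1, so ξ = 122.6/1 = 122.6 mol/min.
Outlet amounts (n = n₀ + ν ξ):
  A: 336 − 1(122.6) = 213.4
  C: 379 − 1(122.6) = 256.4
  B: 0 + 1(122.6) = 122.6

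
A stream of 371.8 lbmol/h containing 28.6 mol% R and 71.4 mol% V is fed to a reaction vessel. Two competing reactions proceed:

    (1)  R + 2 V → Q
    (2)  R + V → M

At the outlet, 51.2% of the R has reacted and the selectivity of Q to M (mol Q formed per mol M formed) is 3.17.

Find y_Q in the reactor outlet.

0.15

Conversion of R: R consumed = 0.512 × 106.3 = 54.44 lbmol/h = 1ξ₁ + 1ξ₂.
Selectivity: 1ξ₁ / (1ξ₂) = 3.17 → ξ₁ = 3.17 ξ₂.
Substitute: (1·3.17 + 1) ξ₂ = 54.44 → ξ₂ = 13.06 lbmol/h, ξ₁ = 41.39 lbmol/h.
Outlet amounts (n = n₀ + Σ ν·ξ):
  R: 106.3 − 1(41.39) − 1(13.06) = 51.89
  V: 265.5 − 2(41.39) − 1(13.06) = 169.6
  Q: 0 + 1(41.39) = 41.39
  M: 0 + 1(13.06) = 13.06
Total out = 276 lbmol/h; y_Q = 41.39 / 276 = 0.15.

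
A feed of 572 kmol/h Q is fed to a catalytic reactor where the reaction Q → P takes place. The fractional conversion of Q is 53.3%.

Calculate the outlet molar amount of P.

305 kmol/h

Q reacted = 0.533 × 572 = 304.9 kmol/h; ν_Q = −1, so ξ = 304.9/1 = 304.9 kmol/h.
Outlet amounts (n = n₀ + ν ξ):
  Q: 572 − 1(304.9) = 267.1
  P: 0 + 1(304.9) = 304.9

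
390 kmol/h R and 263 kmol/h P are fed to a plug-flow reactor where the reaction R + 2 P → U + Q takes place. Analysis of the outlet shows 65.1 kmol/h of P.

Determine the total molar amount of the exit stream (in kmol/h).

For P: n = n₀ − 2ξ → 65.1 = 263 − 2ξ, giving ξ = 98.95 kmol/h.
Outlet amounts (n = n₀ + ν ξ):
  R: 390 − 1(98.95) = 291.1
  P: 263 − 2(98.95) = 65.1
  U: 0 + 1(98.95) = 98.95
  Q: 0 + 1(98.95) = 98.95
Total out = 291.1 + 65.1 + 98.95 + 98.95 = 554 kmol/h.

554 kmol/h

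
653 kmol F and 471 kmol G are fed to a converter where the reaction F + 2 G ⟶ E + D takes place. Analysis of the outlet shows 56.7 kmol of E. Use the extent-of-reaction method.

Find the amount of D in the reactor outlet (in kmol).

For E: n = n₀ + 1ξ → 56.7 = 0 + 1ξ, giving ξ = 56.7 kmol.
Outlet amounts (n = n₀ + ν ξ):
  F: 653 − 1(56.7) = 596.3
  G: 471 − 2(56.7) = 357.6
  E: 0 + 1(56.7) = 56.7
  D: 0 + 1(56.7) = 56.7

56.7 kmol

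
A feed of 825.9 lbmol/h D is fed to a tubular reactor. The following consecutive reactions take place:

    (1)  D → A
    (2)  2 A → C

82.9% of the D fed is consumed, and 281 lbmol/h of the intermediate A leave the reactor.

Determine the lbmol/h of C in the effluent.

Conversion of D: D consumed = 1ξ₁ = 0.829 × 825.9 → ξ₁ = 684.7 lbmol/h.
A balance: n_A = 0 + 1ξ₁ − 2ξ₂ = 281 → ξ₂ = (1·684.7 − 281)/2 = 201.8 lbmol/h.
Outlet amounts (n = n₀ + Σ ν·ξ):
  D: 825.9 − 1(684.7) = 141.2
  A: 0 + 1(684.7) − 2(201.8) = 281
  C: 0 + 1(201.8) = 201.8

202 lbmol/h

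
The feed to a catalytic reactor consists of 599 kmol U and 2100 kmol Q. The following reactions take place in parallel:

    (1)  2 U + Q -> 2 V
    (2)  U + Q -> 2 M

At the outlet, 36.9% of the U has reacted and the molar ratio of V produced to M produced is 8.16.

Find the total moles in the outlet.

Conversion of U: U consumed = 0.369 × 599 = 221 kmol = 2ξ₁ + 1ξ₂.
Selectivity: 2ξ₁ / (2ξ₂) = 8.16 → ξ₁ = 8.16 ξ₂.
Substitute: (2·8.16 + 1) ξ₂ = 221 → ξ₂ = 12.76 kmol, ξ₁ = 104.1 kmol.
Outlet amounts (n = n₀ + Σ ν·ξ):
  U: 599 − 2(104.1) − 1(12.76) = 378
  Q: 2100 − 1(104.1) − 1(12.76) = 1983
  V: 0 + 2(104.1) = 208.3
  M: 0 + 2(12.76) = 25.52
Total out = 378 + 1983 + 208.3 + 25.52 = 2595 kmol.

2590 kmol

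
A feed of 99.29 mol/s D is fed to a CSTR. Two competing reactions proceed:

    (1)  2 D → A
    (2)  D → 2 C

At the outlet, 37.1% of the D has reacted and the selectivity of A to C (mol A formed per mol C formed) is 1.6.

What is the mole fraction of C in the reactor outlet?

0.113

Conversion of D: D consumed = 0.371 × 99.29 = 36.84 mol/s = 2ξ₁ + 1ξ₂.
Selectivity: 1ξ₁ / (2ξ₂) = 1.6 → ξ₁ = 3.2 ξ₂.
Substitute: (2·3.2 + 1) ξ₂ = 36.84 → ξ₂ = 4.978 mol/s, ξ₁ = 15.93 mol/s.
Outlet amounts (n = n₀ + Σ ν·ξ):
  D: 99.29 − 2(15.93) − 1(4.978) = 62.45
  A: 0 + 1(15.93) = 15.93
  C: 0 + 2(4.978) = 9.956
Total out = 88.34 mol/s; y_C = 9.956 / 88.34 = 0.1127.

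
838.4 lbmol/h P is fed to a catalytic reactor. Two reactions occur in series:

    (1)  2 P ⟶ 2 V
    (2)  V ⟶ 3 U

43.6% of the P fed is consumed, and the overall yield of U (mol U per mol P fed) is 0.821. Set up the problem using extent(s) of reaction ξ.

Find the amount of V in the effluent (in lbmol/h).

Conversion of P: P consumed = 2ξ₁ = 0.436 × 838.4 → ξ₁ = 182.8 lbmol/h.
Yield of U: 3ξ₂ / 838.4 = 0.821 → ξ₂ = 229.4 lbmol/h.
Outlet amounts (n = n₀ + Σ ν·ξ):
  P: 838.4 − 2(182.8) = 472.9
  V: 0 + 2(182.8) − 1(229.4) = 136.1
  U: 0 + 3(229.4) = 688.3

136 lbmol/h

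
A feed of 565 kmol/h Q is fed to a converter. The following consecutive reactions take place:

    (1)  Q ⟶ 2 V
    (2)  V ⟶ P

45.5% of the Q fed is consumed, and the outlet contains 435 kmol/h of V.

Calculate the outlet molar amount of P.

Conversion of Q: Q consumed = 1ξ₁ = 0.455 × 565 → ξ₁ = 257.1 kmol/h.
V balance: n_V = 0 + 2ξ₁ − 1ξ₂ = 435 → ξ₂ = (2·257.1 − 435)/1 = 79.15 kmol/h.
Outlet amounts (n = n₀ + Σ ν·ξ):
  Q: 565 − 1(257.1) = 307.9
  V: 0 + 2(257.1) − 1(79.15) = 435
  P: 0 + 1(79.15) = 79.15

79.1 kmol/h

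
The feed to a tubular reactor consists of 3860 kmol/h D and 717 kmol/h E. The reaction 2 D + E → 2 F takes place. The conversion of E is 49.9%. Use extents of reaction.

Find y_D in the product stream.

0.745

E reacted = 0.499 × 717 = 357.8 kmol/h; ν_E = −1, so ξ = 357.8/1 = 357.8 kmol/h.
Outlet amounts (n = n₀ + ν ξ):
  D: 3860 − 2(357.8) = 3144
  E: 717 − 1(357.8) = 359.2
  F: 0 + 2(357.8) = 715.6
Total out = 4219 kmol/h; y_D = 3144 / 4219 = 0.7453.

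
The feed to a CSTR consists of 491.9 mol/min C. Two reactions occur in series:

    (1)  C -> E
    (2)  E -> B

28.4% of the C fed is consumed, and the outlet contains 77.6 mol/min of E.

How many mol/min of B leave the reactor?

62.1 mol/min

Conversion of C: C consumed = 1ξ₁ = 0.284 × 491.9 → ξ₁ = 139.7 mol/min.
E balance: n_E = 0 + 1ξ₁ − 1ξ₂ = 77.6 → ξ₂ = (1·139.7 − 77.6)/1 = 62.1 mol/min.
Outlet amounts (n = n₀ + Σ ν·ξ):
  C: 491.9 − 1(139.7) = 352.2
  E: 0 + 1(139.7) − 1(62.1) = 77.6
  B: 0 + 1(62.1) = 62.1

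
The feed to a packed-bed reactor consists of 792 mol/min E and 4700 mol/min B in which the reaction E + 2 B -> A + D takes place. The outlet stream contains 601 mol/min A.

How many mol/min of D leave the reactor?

For A: n = n₀ + 1ξ → 601 = 0 + 1ξ, giving ξ = 601 mol/min.
Outlet amounts (n = n₀ + ν ξ):
  E: 792 − 1(601) = 191
  B: 4700 − 2(601) = 3498
  A: 0 + 1(601) = 601
  D: 0 + 1(601) = 601

601 mol/min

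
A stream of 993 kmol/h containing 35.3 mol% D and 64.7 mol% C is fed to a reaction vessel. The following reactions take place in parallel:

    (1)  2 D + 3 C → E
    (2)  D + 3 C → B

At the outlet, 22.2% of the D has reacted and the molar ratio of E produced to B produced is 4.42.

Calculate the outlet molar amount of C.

Conversion of D: D consumed = 0.222 × 350.5 = 77.82 kmol/h = 2ξ₁ + 1ξ₂.
Selectivity: 1ξ₁ / (1ξ₂) = 4.42 → ξ₁ = 4.42 ξ₂.
Substitute: (2·4.42 + 1) ξ₂ = 77.82 → ξ₂ = 7.908 kmol/h, ξ₁ = 34.95 kmol/h.
Outlet amounts (n = n₀ + Σ ν·ξ):
  D: 350.5 − 2(34.95) − 1(7.908) = 272.7
  C: 642.5 − 3(34.95) − 3(7.908) = 513.9
  E: 0 + 1(34.95) = 34.95
  B: 0 + 1(7.908) = 7.908

514 kmol/h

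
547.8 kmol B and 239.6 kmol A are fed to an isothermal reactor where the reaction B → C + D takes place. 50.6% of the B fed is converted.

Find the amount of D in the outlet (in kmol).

B reacted = 0.506 × 547.8 = 277.2 kmol; ν_B = −1, so ξ = 277.2/1 = 277.2 kmol.
Outlet amounts (n = n₀ + ν ξ):
  B: 547.8 − 1(277.2) = 270.6
  C: 0 + 1(277.2) = 277.2
  D: 0 + 1(277.2) = 277.2
  A: 239.6 (inert)

277 kmol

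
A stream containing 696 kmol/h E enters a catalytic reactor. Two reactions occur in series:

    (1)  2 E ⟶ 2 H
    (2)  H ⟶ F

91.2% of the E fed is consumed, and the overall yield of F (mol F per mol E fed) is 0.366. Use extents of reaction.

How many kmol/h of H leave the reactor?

380 kmol/h

Conversion of E: E consumed = 2ξ₁ = 0.912 × 696 → ξ₁ = 317.4 kmol/h.
Yield of F: 1ξ₂ / 696 = 0.366 → ξ₂ = 254.7 kmol/h.
Outlet amounts (n = n₀ + Σ ν·ξ):
  E: 696 − 2(317.4) = 61.25
  H: 0 + 2(317.4) − 1(254.7) = 380
  F: 0 + 1(254.7) = 254.7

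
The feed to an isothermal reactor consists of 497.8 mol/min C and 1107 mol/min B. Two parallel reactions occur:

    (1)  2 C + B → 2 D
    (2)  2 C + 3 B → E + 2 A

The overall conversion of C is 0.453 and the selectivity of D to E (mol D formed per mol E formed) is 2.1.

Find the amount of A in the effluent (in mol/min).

110 mol/min

Conversion of C: C consumed = 0.453 × 497.8 = 225.5 mol/min = 2ξ₁ + 2ξ₂.
Selectivity: 2ξ₁ / (1ξ₂) = 2.1 → ξ₁ = 1.05 ξ₂.
Substitute: (2·1.05 + 2) ξ₂ = 225.5 → ξ₂ = 55 mol/min, ξ₁ = 57.75 mol/min.
Outlet amounts (n = n₀ + Σ ν·ξ):
  C: 497.8 − 2(57.75) − 2(55) = 272.3
  B: 1107 − 1(57.75) − 3(55) = 884.2
  D: 0 + 2(57.75) = 115.5
  E: 0 + 1(55) = 55
  A: 0 + 2(55) = 110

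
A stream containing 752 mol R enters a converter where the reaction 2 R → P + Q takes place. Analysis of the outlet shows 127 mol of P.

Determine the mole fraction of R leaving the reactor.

0.662

For P: n = n₀ + 1ξ → 127 = 0 + 1ξ, giving ξ = 127 mol.
Outlet amounts (n = n₀ + ν ξ):
  R: 752 − 2(127) = 498
  P: 0 + 1(127) = 127
  Q: 0 + 1(127) = 127
Total out = 752 mol; y_R = 498 / 752 = 0.6622.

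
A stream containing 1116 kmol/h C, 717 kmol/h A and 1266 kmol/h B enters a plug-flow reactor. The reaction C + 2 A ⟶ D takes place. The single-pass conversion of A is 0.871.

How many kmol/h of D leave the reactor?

A reacted = 0.871 × 717 = 624.5 kmol/h; ν_A = −2, so ξ = 624.5/2 = 312.3 kmol/h.
Outlet amounts (n = n₀ + ν ξ):
  C: 1116 − 1(312.3) = 803.7
  A: 717 − 2(312.3) = 92.49
  D: 0 + 1(312.3) = 312.3
  B: 1266 (inert)

312 kmol/h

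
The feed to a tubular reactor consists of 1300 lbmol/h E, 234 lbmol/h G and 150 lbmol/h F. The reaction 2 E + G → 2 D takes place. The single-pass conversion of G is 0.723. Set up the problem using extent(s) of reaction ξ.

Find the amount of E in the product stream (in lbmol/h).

G reacted = 0.723 × 234 = 169.2 lbmol/h; ν_G = −1, so ξ = 169.2/1 = 169.2 lbmol/h.
Outlet amounts (n = n₀ + ν ξ):
  E: 1300 − 2(169.2) = 961.6
  G: 234 − 1(169.2) = 64.82
  D: 0 + 2(169.2) = 338.4
  F: 150 (inert)

962 lbmol/h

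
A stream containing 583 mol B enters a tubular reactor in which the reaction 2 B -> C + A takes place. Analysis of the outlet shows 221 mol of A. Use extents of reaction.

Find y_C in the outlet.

0.379

For A: n = n₀ + 1ξ → 221 = 0 + 1ξ, giving ξ = 221 mol.
Outlet amounts (n = n₀ + ν ξ):
  B: 583 − 2(221) = 141
  C: 0 + 1(221) = 221
  A: 0 + 1(221) = 221
Total out = 583 mol; y_C = 221 / 583 = 0.3791.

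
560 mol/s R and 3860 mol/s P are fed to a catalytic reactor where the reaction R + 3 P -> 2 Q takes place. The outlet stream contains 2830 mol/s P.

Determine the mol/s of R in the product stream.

217 mol/s

For P: n = n₀ − 3ξ → 2830 = 3860 − 3ξ, giving ξ = 343.3 mol/s.
Outlet amounts (n = n₀ + ν ξ):
  R: 560 − 1(343.3) = 216.7
  P: 3860 − 3(343.3) = 2830
  Q: 0 + 2(343.3) = 686.7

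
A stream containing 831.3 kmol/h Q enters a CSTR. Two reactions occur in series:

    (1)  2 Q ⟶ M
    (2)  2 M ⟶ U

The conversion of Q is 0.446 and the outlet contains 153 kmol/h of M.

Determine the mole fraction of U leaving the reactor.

0.0257

Conversion of Q: Q consumed = 2ξ₁ = 0.446 × 831.3 → ξ₁ = 185.4 kmol/h.
M balance: n_M = 0 + 1ξ₁ − 2ξ₂ = 153 → ξ₂ = (1·185.4 − 153)/2 = 16.19 kmol/h.
Outlet amounts (n = n₀ + Σ ν·ξ):
  Q: 831.3 − 2(185.4) = 460.5
  M: 0 + 1(185.4) − 2(16.19) = 153
  U: 0 + 1(16.19) = 16.19
Total out = 629.7 kmol/h; y_U = 16.19 / 629.7 = 0.02571.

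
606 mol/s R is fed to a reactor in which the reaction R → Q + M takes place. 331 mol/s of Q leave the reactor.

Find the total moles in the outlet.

For Q: n = n₀ + 1ξ → 331 = 0 + 1ξ, giving ξ = 331 mol/s.
Outlet amounts (n = n₀ + ν ξ):
  R: 606 − 1(331) = 275
  Q: 0 + 1(331) = 331
  M: 0 + 1(331) = 331
Total out = 275 + 331 + 331 = 937 mol/s.

937 mol/s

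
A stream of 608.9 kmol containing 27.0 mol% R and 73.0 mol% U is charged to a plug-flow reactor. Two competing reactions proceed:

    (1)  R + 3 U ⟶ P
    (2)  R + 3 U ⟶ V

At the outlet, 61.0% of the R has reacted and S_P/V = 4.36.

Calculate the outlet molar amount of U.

144 kmol

Conversion of R: R consumed = 0.61 × 164.4 = 100.3 kmol = 1ξ₁ + 1ξ₂.
Selectivity: 1ξ₁ / (1ξ₂) = 4.36 → ξ₁ = 4.36 ξ₂.
Substitute: (1·4.36 + 1) ξ₂ = 100.3 → ξ₂ = 18.71 kmol, ξ₁ = 81.58 kmol.
Outlet amounts (n = n₀ + Σ ν·ξ):
  R: 164.4 − 1(81.58) − 1(18.71) = 64.12
  U: 444.5 − 3(81.58) − 3(18.71) = 143.6
  P: 0 + 1(81.58) = 81.58
  V: 0 + 1(18.71) = 18.71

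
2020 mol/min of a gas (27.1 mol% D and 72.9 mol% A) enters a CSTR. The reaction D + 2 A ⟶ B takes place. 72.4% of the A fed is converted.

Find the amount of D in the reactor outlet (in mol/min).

14.3 mol/min

A reacted = 0.724 × 1473 = 1066 mol/min; ν_A = −2, so ξ = 1066/2 = 533.1 mol/min.
Outlet amounts (n = n₀ + ν ξ):
  D: 547.4 − 1(533.1) = 14.35
  A: 1473 − 2(533.1) = 406.4
  B: 0 + 1(533.1) = 533.1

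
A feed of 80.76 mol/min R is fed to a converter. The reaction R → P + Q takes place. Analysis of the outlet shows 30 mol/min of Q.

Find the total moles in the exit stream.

For Q: n = n₀ + 1ξ → 30 = 0 + 1ξ, giving ξ = 30 mol/min.
Outlet amounts (n = n₀ + ν ξ):
  R: 80.76 − 1(30) = 50.76
  P: 0 + 1(30) = 30
  Q: 0 + 1(30) = 30
Total out = 50.76 + 30 + 30 = 110.8 mol/min.

111 mol/min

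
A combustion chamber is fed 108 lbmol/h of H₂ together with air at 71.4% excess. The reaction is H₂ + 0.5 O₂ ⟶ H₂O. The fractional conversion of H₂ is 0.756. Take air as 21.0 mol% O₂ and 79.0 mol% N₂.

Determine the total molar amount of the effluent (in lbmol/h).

Stoichiometric O₂ = 0.5 × 108 = 54 lbmol/h; O₂ fed = 54 × 1.714 = 92.56 lbmol/h.
N₂ fed = 92.56 × 79/21 = 348.2 lbmol/h.
Fuel reacted = 0.756 × 108 → ξ = 81.65 lbmol/h.
Outlet (n = n₀ + ν ξ):
  H₂: 108 − 1(81.65) = 26.35
  O₂: 92.56 − 0.5(81.65) = 51.73
  N₂: 348.2 (inert)
  H₂O: 0 + 1(81.65) = 81.65
Total out = 26.35 + 51.73 + 348.2 + 81.65 = 507.9 lbmol/h.

508 lbmol/h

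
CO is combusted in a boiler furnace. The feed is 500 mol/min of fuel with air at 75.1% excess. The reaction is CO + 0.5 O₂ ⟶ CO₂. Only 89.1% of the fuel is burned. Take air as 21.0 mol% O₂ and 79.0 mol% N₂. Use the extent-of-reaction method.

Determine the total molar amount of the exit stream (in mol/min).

2360 mol/min

Stoichiometric O₂ = 0.5 × 500 = 250 mol/min; O₂ fed = 250 × 1.751 = 437.8 mol/min.
N₂ fed = 437.8 × 79/21 = 1647 mol/min.
Fuel reacted = 0.891 × 500 → ξ = 445.5 mol/min.
Outlet (n = n₀ + ν ξ):
  CO: 500 − 1(445.5) = 54.5
  O₂: 437.8 − 0.5(445.5) = 215
  N₂: 1647 (inert)
  CO₂: 0 + 1(445.5) = 445.5
Total out = 54.5 + 215 + 1647 + 445.5 = 2362 mol/min.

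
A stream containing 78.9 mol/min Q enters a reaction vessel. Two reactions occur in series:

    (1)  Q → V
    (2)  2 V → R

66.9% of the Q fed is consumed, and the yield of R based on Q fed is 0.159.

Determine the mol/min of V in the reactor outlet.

27.7 mol/min

Conversion of Q: Q consumed = 1ξ₁ = 0.669 × 78.9 → ξ₁ = 52.78 mol/min.
Yield of R: 1ξ₂ / 78.9 = 0.159 → ξ₂ = 12.55 mol/min.
Outlet amounts (n = n₀ + Σ ν·ξ):
  Q: 78.9 − 1(52.78) = 26.12
  V: 0 + 1(52.78) − 2(12.55) = 27.69
  R: 0 + 1(12.55) = 12.55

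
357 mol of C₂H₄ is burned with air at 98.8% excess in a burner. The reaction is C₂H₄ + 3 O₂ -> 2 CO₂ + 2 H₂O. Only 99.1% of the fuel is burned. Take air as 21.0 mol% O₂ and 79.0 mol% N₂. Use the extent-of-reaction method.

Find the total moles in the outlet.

10500 mol

Stoichiometric O₂ = 3 × 357 = 1071 mol; O₂ fed = 1071 × 1.988 = 2129 mol.
N₂ fed = 2129 × 79/21 = 8010 mol.
Fuel reacted = 0.991 × 357 → ξ = 353.8 mol.
Outlet (n = n₀ + ν ξ):
  C₂H₄: 357 − 1(353.8) = 3.213
  O₂: 2129 − 3(353.8) = 1068
  N₂: 8010 (inert)
  CO₂: 0 + 2(353.8) = 707.6
  H₂O: 0 + 2(353.8) = 707.6
Total out = 3.213 + 1068 + 8010 + 707.6 + 707.6 = 10500 mol.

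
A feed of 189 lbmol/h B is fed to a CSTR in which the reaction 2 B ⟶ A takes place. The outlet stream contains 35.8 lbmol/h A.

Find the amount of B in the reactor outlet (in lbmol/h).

For A: n = n₀ + 1ξ → 35.8 = 0 + 1ξ, giving ξ = 35.8 lbmol/h.
Outlet amounts (n = n₀ + ν ξ):
  B: 189 − 2(35.8) = 117.4
  A: 0 + 1(35.8) = 35.8

117 lbmol/h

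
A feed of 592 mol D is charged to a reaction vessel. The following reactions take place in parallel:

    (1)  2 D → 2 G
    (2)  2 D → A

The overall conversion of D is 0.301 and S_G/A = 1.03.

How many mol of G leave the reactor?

Conversion of D: D consumed = 0.301 × 592 = 178.2 mol = 2ξ₁ + 2ξ₂.
Selectivity: 2ξ₁ / (1ξ₂) = 1.03 → ξ₁ = 0.515 ξ₂.
Substitute: (2·0.515 + 2) ξ₂ = 178.2 → ξ₂ = 58.81 mol, ξ₁ = 30.29 mol.
Outlet amounts (n = n₀ + Σ ν·ξ):
  D: 592 − 2(30.29) − 2(58.81) = 413.8
  G: 0 + 2(30.29) = 60.57
  A: 0 + 1(58.81) = 58.81

60.6 mol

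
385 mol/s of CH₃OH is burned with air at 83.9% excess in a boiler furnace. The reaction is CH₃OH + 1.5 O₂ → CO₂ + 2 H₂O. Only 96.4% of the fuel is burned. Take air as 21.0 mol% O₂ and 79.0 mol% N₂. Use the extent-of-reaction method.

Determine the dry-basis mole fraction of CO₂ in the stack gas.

Stoichiometric O₂ = 1.5 × 385 = 577.5 mol/s; O₂ fed = 577.5 × 1.839 = 1062 mol/s.
N₂ fed = 1062 × 79/21 = 3995 mol/s.
Fuel reacted = 0.964 × 385 → ξ = 371.1 mol/s.
Outlet (n = n₀ + ν ξ):
  CH₃OH: 385 − 1(371.1) = 13.86
  O₂: 1062 − 1.5(371.1) = 505.3
  N₂: 3995 (inert)
  CO₂: 0 + 1(371.1) = 371.1
  H₂O: 0 + 2(371.1) = 742.3
Dry total = 4886 mol/s; y_CO₂ (dry) = 371.1 / 4886 = 0.07597.

0.076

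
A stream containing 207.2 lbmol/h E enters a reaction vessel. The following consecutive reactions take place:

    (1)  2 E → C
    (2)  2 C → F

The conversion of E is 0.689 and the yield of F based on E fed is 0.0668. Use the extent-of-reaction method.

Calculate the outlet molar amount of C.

43.7 lbmol/h

Conversion of E: E consumed = 2ξ₁ = 0.689 × 207.2 → ξ₁ = 71.38 lbmol/h.
Yield of F: 1ξ₂ / 207.2 = 0.0668 → ξ₂ = 13.84 lbmol/h.
Outlet amounts (n = n₀ + Σ ν·ξ):
  E: 207.2 − 2(71.38) = 64.44
  C: 0 + 1(71.38) − 2(13.84) = 43.7
  F: 0 + 1(13.84) = 13.84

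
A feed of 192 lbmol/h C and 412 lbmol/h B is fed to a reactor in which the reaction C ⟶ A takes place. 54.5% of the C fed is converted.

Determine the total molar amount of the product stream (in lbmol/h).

C reacted = 0.545 × 192 = 104.6 lbmol/h; ν_C = −1, so ξ = 104.6/1 = 104.6 lbmol/h.
Outlet amounts (n = n₀ + ν ξ):
  C: 192 − 1(104.6) = 87.36
  A: 0 + 1(104.6) = 104.6
  B: 412 (inert)
Total out = 87.36 + 104.6 + 412 = 604 lbmol/h.

604 lbmol/h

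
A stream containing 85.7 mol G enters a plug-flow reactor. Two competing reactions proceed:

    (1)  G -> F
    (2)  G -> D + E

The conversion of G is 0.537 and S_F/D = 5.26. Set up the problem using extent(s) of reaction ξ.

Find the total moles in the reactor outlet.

93.1 mol

Conversion of G: G consumed = 0.537 × 85.7 = 46.02 mol = 1ξ₁ + 1ξ₂.
Selectivity: 1ξ₁ / (1ξ₂) = 5.26 → ξ₁ = 5.26 ξ₂.
Substitute: (1·5.26 + 1) ξ₂ = 46.02 → ξ₂ = 7.352 mol, ξ₁ = 38.67 mol.
Outlet amounts (n = n₀ + Σ ν·ξ):
  G: 85.7 − 1(38.67) − 1(7.352) = 39.68
  F: 0 + 1(38.67) = 38.67
  D: 0 + 1(7.352) = 7.352
  E: 0 + 1(7.352) = 7.352
Total out = 39.68 + 38.67 + 7.352 + 7.352 = 93.05 mol.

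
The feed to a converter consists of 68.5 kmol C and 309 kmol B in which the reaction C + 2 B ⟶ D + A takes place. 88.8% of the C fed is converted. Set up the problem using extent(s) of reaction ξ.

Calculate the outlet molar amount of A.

C reacted = 0.888 × 68.5 = 60.83 kmol; ν_C = −1, so ξ = 60.83/1 = 60.83 kmol.
Outlet amounts (n = n₀ + ν ξ):
  C: 68.5 − 1(60.83) = 7.672
  B: 309 − 2(60.83) = 187.3
  D: 0 + 1(60.83) = 60.83
  A: 0 + 1(60.83) = 60.83

60.8 kmol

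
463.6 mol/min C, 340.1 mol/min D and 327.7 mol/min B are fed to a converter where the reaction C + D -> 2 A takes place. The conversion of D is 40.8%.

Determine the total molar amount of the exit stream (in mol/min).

D reacted = 0.408 × 340.1 = 138.8 mol/min; ν_D = −1, so ξ = 138.8/1 = 138.8 mol/min.
Outlet amounts (n = n₀ + ν ξ):
  C: 463.6 − 1(138.8) = 324.8
  D: 340.1 − 1(138.8) = 201.3
  A: 0 + 2(138.8) = 277.5
  B: 327.7 (inert)
Total out = 324.8 + 201.3 + 277.5 + 327.7 = 1131 mol/min.

1130 mol/min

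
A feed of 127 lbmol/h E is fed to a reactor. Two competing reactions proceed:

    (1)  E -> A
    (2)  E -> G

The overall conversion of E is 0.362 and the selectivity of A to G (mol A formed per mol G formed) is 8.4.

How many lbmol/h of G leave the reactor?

Conversion of E: E consumed = 0.362 × 127 = 45.97 lbmol/h = 1ξ₁ + 1ξ₂.
Selectivity: 1ξ₁ / (1ξ₂) = 8.4 → ξ₁ = 8.4 ξ₂.
Substitute: (1·8.4 + 1) ξ₂ = 45.97 → ξ₂ = 4.891 lbmol/h, ξ₁ = 41.08 lbmol/h.
Outlet amounts (n = n₀ + Σ ν·ξ):
  E: 127 − 1(41.08) − 1(4.891) = 81.03
  A: 0 + 1(41.08) = 41.08
  G: 0 + 1(4.891) = 4.891

4.89 lbmol/h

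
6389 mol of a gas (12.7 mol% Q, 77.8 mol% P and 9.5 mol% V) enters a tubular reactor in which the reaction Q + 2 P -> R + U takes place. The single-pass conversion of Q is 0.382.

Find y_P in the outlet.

0.716

Q reacted = 0.382 × 811.4 = 310 mol; ν_Q = −1, so ξ = 310/1 = 310 mol.
Outlet amounts (n = n₀ + ν ξ):
  Q: 811.4 − 1(310) = 501.4
  P: 4971 − 2(310) = 4351
  R: 0 + 1(310) = 310
  U: 0 + 1(310) = 310
  V: 607 (inert)
Total out = 6079 mol; y_P = 4351 / 6079 = 0.7157.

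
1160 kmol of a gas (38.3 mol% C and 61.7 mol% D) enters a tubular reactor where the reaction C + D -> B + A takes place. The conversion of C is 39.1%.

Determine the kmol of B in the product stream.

C reacted = 0.391 × 444.3 = 173.7 kmol; ν_C = −1, so ξ = 173.7/1 = 173.7 kmol.
Outlet amounts (n = n₀ + ν ξ):
  C: 444.3 − 1(173.7) = 270.6
  D: 715.7 − 1(173.7) = 542
  B: 0 + 1(173.7) = 173.7
  A: 0 + 1(173.7) = 173.7

174 kmol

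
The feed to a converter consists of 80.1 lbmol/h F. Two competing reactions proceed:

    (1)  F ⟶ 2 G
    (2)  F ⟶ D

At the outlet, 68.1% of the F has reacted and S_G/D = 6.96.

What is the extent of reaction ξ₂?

Conversion of F: F consumed = 0.681 × 80.1 = 54.55 lbmol/h = 1ξ₁ + 1ξ₂.
Selectivity: 2ξ₁ / (1ξ₂) = 6.96 → ξ₁ = 3.48 ξ₂.
Substitute: (1·3.48 + 1) ξ₂ = 54.55 → ξ₂ = 12.18 lbmol/h, ξ₁ = 42.37 lbmol/h.
Outlet amounts (n = n₀ + Σ ν·ξ):
  F: 80.1 − 1(42.37) − 1(12.18) = 25.55
  G: 0 + 2(42.37) = 84.74
  D: 0 + 1(12.18) = 12.18

ξ₂ = 12.2 lbmol/h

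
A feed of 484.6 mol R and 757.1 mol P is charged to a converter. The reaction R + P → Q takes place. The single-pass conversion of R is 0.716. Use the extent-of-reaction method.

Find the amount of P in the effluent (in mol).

410 mol

R reacted = 0.716 × 484.6 = 347 mol; ν_R = −1, so ξ = 347/1 = 347 mol.
Outlet amounts (n = n₀ + ν ξ):
  R: 484.6 − 1(347) = 137.6
  P: 757.1 − 1(347) = 410.1
  Q: 0 + 1(347) = 347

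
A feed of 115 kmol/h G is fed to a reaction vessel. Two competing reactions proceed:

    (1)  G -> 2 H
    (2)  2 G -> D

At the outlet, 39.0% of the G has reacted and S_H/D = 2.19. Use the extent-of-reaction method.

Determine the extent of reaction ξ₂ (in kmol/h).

Conversion of G: G consumed = 0.39 × 115 = 44.85 kmol/h = 1ξ₁ + 2ξ₂.
Selectivity: 2ξ₁ / (1ξ₂) = 2.19 → ξ₁ = 1.095 ξ₂.
Substitute: (1·1.095 + 2) ξ₂ = 44.85 → ξ₂ = 14.49 kmol/h, ξ₁ = 15.87 kmol/h.
Outlet amounts (n = n₀ + Σ ν·ξ):
  G: 115 − 1(15.87) − 2(14.49) = 70.15
  H: 0 + 2(15.87) = 31.74
  D: 0 + 1(14.49) = 14.49

ξ₂ = 14.5 kmol/h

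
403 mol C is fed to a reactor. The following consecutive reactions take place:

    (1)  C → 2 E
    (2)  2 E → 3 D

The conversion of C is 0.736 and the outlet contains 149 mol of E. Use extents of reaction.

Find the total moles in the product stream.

922 mol

Conversion of C: C consumed = 1ξ₁ = 0.736 × 403 → ξ₁ = 296.6 mol.
E balance: n_E = 0 + 2ξ₁ − 2ξ₂ = 149 → ξ₂ = (2·296.6 − 149)/2 = 222.1 mol.
Outlet amounts (n = n₀ + Σ ν·ξ):
  C: 403 − 1(296.6) = 106.4
  E: 0 + 2(296.6) − 2(222.1) = 149
  D: 0 + 3(222.1) = 666.3
Total out = 106.4 + 149 + 666.3 = 921.7 mol.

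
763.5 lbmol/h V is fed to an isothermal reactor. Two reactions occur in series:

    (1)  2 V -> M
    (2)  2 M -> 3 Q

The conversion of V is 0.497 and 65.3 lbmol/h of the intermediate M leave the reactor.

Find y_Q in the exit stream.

0.293

Conversion of V: V consumed = 2ξ₁ = 0.497 × 763.5 → ξ₁ = 189.7 lbmol/h.
M balance: n_M = 0 + 1ξ₁ − 2ξ₂ = 65.3 → ξ₂ = (1·189.7 − 65.3)/2 = 62.21 lbmol/h.
Outlet amounts (n = n₀ + Σ ν·ξ):
  V: 763.5 − 2(189.7) = 384
  M: 0 + 1(189.7) − 2(62.21) = 65.3
  Q: 0 + 3(62.21) = 186.6
Total out = 636 lbmol/h; y_Q = 186.6 / 636 = 0.2935.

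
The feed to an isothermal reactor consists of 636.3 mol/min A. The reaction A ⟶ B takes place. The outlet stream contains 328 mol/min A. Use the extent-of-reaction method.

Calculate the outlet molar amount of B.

For A: n = n₀ − 1ξ → 328 = 636.3 − 1ξ, giving ξ = 308.3 mol/min.
Outlet amounts (n = n₀ + ν ξ):
  A: 636.3 − 1(308.3) = 328
  B: 0 + 1(308.3) = 308.3

308 mol/min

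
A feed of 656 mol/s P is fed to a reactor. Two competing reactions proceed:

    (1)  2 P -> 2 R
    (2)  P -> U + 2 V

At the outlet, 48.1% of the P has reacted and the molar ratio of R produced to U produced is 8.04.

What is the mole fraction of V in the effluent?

Conversion of P: P consumed = 0.481 × 656 = 315.5 mol/s = 2ξ₁ + 1ξ₂.
Selectivity: 2ξ₁ / (1ξ₂) = 8.04 → ξ₁ = 4.02 ξ₂.
Substitute: (2·4.02 + 1) ξ₂ = 315.5 → ξ₂ = 34.9 mol/s, ξ₁ = 140.3 mol/s.
Outlet amounts (n = n₀ + Σ ν·ξ):
  P: 656 − 2(140.3) − 1(34.9) = 340.5
  R: 0 + 2(140.3) = 280.6
  U: 0 + 1(34.9) = 34.9
  V: 0 + 2(34.9) = 69.81
Total out = 725.8 mol/s; y_V = 69.81 / 725.8 = 0.09618.

0.0962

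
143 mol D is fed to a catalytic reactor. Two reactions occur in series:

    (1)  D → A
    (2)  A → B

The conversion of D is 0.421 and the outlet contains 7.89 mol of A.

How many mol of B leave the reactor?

Conversion of D: D consumed = 1ξ₁ = 0.421 × 143 → ξ₁ = 60.2 mol.
A balance: n_A = 0 + 1ξ₁ − 1ξ₂ = 7.89 → ξ₂ = (1·60.2 − 7.89)/1 = 52.31 mol.
Outlet amounts (n = n₀ + Σ ν·ξ):
  D: 143 − 1(60.2) = 82.8
  A: 0 + 1(60.2) − 1(52.31) = 7.89
  B: 0 + 1(52.31) = 52.31

52.3 mol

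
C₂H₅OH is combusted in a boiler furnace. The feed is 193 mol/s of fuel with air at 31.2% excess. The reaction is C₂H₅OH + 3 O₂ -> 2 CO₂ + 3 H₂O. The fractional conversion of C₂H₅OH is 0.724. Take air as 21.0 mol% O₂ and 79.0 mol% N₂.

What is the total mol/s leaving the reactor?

Stoichiometric O₂ = 3 × 193 = 579 mol/s; O₂ fed = 579 × 1.312 = 759.6 mol/s.
N₂ fed = 759.6 × 79/21 = 2858 mol/s.
Fuel reacted = 0.724 × 193 → ξ = 139.7 mol/s.
Outlet (n = n₀ + ν ξ):
  C₂H₅OH: 193 − 1(139.7) = 53.27
  O₂: 759.6 − 3(139.7) = 340.5
  N₂: 2858 (inert)
  CO₂: 0 + 2(139.7) = 279.5
  H₂O: 0 + 3(139.7) = 419.2
Total out = 53.27 + 340.5 + 2858 + 279.5 + 419.2 = 3950 mol/s.

3950 mol/s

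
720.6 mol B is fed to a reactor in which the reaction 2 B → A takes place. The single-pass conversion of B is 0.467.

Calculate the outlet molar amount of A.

168 mol

B reacted = 0.467 × 720.6 = 336.5 mol; ν_B = −2, so ξ = 336.5/2 = 168.3 mol.
Outlet amounts (n = n₀ + ν ξ):
  B: 720.6 − 2(168.3) = 384.1
  A: 0 + 1(168.3) = 168.3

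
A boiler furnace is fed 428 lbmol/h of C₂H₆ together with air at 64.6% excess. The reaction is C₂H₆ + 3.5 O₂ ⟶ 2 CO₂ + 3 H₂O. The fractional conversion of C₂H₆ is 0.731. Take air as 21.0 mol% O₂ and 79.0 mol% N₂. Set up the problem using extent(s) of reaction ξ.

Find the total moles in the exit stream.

12300 lbmol/h

Stoichiometric O₂ = 3.5 × 428 = 1498 lbmol/h; O₂ fed = 1498 × 1.646 = 2466 lbmol/h.
N₂ fed = 2466 × 79/21 = 9276 lbmol/h.
Fuel reacted = 0.731 × 428 → ξ = 312.9 lbmol/h.
Outlet (n = n₀ + ν ξ):
  C₂H₆: 428 − 1(312.9) = 115.1
  O₂: 2466 − 3.5(312.9) = 1371
  N₂: 9276 (inert)
  CO₂: 0 + 2(312.9) = 625.7
  H₂O: 0 + 3(312.9) = 938.6
Total out = 115.1 + 1371 + 9276 + 625.7 + 938.6 = 12330 lbmol/h.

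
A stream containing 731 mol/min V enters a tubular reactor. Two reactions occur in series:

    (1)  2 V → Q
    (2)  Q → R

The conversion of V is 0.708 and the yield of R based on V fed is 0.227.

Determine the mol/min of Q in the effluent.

Conversion of V: V consumed = 2ξ₁ = 0.708 × 731 → ξ₁ = 258.8 mol/min.
Yield of R: 1ξ₂ / 731 = 0.227 → ξ₂ = 165.9 mol/min.
Outlet amounts (n = n₀ + Σ ν·ξ):
  V: 731 − 2(258.8) = 213.5
  Q: 0 + 1(258.8) − 1(165.9) = 92.84
  R: 0 + 1(165.9) = 165.9

92.8 mol/min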